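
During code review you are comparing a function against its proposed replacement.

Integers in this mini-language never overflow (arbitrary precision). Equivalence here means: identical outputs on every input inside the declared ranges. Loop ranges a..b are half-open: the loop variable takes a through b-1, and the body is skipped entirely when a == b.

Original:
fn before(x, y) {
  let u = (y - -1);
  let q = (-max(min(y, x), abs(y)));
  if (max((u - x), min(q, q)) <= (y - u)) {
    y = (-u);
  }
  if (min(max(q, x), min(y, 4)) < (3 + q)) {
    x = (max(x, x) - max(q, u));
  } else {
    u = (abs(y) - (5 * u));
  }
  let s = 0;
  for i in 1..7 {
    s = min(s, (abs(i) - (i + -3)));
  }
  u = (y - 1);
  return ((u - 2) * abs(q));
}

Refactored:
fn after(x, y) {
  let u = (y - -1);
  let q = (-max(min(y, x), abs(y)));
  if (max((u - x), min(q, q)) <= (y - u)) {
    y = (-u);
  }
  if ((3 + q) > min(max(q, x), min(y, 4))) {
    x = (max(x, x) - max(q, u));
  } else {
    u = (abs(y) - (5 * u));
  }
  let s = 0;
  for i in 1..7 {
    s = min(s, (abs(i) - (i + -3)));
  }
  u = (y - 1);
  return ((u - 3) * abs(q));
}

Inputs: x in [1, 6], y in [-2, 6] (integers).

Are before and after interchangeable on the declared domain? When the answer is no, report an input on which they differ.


Evaluate both at x=1, y=-2.
before: u := -1 | q := -2 | (max((u - x), min(q, q)) <= (y - u)): true | y := 1 | (min(max(q, x), min(y, 4)) < (3 + q)): false | u := 6 | s := 0 | iter i=1: | s := 0 | iter i=2: | s := 0 | iter i=3: | s := 0 | iter i=4: | s := 0 | iter i=5: | s := 0 | iter i=6: | s := 0 | u := 0 | result -4
after: u := -1 | q := -2 | (max((u - x), min(q, q)) <= (y - u)): true | y := 1 | ((3 + q) > min(max(q, x), min(y, 4))): false | u := 6 | s := 0 | iter i=1: | s := 0 | iter i=2: | s := 0 | iter i=3: | s := 0 | iter i=4: | s := 0 | iter i=5: | s := 0 | iter i=6: | s := 0 | u := 0 | result -6
-4 and -6 differ, so these are not the same function on this domain.
verdict: not equivalent; witness: x=1, y=-2


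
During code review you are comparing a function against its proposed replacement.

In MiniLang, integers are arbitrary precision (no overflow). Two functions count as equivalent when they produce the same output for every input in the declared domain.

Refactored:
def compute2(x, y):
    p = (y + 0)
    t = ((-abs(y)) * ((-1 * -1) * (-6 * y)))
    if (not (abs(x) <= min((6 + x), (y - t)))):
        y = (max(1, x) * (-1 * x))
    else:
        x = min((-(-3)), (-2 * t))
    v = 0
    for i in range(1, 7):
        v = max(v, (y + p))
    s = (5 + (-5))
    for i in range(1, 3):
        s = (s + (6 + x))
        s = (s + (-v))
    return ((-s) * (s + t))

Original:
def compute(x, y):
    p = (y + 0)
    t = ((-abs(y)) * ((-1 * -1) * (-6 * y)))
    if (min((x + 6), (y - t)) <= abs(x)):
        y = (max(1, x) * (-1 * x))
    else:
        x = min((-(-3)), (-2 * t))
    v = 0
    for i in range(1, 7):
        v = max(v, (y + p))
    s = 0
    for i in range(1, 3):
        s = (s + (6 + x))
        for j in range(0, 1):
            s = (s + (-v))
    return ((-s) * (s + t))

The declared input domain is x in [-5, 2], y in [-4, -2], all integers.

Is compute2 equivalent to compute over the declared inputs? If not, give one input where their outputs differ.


At x=-3, y=-4: compute gives 540, compute2 gives 1404.
verdict: not equivalent; witness: x=-3, y=-4


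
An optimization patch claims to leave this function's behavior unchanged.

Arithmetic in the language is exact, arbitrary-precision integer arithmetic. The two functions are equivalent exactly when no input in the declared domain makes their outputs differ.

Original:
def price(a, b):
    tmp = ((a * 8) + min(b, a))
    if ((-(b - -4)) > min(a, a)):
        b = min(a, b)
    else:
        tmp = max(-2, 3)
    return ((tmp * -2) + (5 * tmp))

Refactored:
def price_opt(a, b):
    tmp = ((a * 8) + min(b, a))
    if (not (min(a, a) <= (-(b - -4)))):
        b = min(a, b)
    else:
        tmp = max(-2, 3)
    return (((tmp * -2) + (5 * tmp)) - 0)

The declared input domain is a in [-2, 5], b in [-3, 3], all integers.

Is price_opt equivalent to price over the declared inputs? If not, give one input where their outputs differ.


Not equivalent: a=-2, b=-3 separates them (-57 vs 9).
price: tmp becomes -19; next ((-(b - -4)) > min(a, a)) evaluates to true; next b becomes -3; next final value -57
price_opt: tmp becomes -19; next (not (min(a, a) <= (-(b - -4)))) evaluates to false; next tmp becomes 3; next final value 9
verdict: not equivalent; witness: a=-2, b=-3


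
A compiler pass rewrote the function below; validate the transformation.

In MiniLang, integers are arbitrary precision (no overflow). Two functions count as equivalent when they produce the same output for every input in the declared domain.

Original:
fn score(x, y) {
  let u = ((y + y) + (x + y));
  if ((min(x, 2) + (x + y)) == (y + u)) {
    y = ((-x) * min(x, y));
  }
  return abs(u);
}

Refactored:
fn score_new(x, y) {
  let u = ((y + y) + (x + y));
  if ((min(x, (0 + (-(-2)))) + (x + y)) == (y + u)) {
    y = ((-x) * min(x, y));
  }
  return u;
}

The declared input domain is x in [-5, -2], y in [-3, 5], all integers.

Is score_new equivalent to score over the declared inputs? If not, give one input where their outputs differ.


These are not equivalent — on x=-5, y=-3 the outputs split (14 vs -14).
score: u := -14 | ((min(x, 2) + (x + y)) == (y + u)): false | result 14
score_new: u := -14 | ((min(x, (0 + (-(-2)))) + (x + y)) == (y + u)): false | result -14
verdict: not equivalent; witness: x=-5, y=-3


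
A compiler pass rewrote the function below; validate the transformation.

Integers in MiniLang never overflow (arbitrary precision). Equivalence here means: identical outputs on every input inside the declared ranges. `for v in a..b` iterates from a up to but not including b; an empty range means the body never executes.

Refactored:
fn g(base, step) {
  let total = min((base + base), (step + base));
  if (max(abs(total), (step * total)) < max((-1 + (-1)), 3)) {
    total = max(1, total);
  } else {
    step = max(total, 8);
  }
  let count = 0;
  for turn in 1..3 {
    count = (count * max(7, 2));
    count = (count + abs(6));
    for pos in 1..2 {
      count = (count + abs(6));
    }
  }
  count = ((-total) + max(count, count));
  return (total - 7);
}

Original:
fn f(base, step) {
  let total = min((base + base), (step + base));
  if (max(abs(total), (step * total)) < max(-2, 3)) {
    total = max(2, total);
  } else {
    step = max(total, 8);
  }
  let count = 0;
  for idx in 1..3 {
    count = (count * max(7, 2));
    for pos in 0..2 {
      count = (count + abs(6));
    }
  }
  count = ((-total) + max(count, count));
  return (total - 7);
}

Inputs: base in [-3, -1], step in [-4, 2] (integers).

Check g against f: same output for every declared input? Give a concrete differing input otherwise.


Evaluate both at base=-1, step=-1.
f: total := -2 | (max(abs(total), (step * total)) < max(-2, 3)): true | total := 2 | count := 0 | iter idx=1: | count := 0 | iter pos=0: | count := 6 | iter pos=1: | count := 12 | iter idx=2: | count := 84 | iter pos=0: | count := 90 | iter pos=1: | count := 96 | count := 94 | result -5
g: total := -2 | (max(abs(total), (step * total)) < max((-1 + (-1)), 3)): true | total := 1 | count := 0 | iter turn=1: | count := 0 | count := 6 | iter pos=1: | count := 12 | iter turn=2: | count := 84 | count := 90 | iter pos=1: | count := 96 | count := 95 | result -6
-5 != -6, so the rewrite changes behavior.
verdict: not equivalent; witness: base=-1, step=-1


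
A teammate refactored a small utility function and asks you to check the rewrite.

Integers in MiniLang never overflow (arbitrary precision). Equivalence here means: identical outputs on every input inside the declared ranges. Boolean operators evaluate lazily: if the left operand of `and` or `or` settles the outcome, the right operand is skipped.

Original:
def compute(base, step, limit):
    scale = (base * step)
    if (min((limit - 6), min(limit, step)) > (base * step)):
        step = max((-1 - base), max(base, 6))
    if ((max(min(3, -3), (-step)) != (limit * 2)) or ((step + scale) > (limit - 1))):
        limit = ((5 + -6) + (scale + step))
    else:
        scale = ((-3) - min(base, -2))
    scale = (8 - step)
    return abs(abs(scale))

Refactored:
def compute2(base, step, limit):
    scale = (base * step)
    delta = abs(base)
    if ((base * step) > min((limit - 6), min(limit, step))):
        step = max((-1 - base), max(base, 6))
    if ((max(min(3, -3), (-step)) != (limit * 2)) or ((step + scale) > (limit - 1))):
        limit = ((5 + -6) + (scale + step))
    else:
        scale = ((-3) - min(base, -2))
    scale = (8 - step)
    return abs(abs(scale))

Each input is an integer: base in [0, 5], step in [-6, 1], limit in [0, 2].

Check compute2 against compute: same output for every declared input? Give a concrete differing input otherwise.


At base=0, step=-6, limit=0: compute gives 14, compute2 gives 2.
verdict: not equivalent; witness: base=0, step=-6, limit=0


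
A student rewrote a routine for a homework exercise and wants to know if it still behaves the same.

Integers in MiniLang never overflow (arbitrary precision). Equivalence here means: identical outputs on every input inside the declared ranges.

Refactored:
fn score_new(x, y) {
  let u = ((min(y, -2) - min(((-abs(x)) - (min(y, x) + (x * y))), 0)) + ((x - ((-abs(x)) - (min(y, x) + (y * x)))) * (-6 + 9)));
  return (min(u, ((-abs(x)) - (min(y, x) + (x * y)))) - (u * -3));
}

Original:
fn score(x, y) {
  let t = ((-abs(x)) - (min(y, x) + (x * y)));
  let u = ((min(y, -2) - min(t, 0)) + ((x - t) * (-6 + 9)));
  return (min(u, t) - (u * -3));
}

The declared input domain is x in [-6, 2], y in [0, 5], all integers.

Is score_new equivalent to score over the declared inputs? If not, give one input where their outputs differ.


Reading the diff, among the changes: statement counts differ, and local variable names differ, and min/max/abs usage differs, and arithmetic usage differs.
As a probe, take x=-2, y=3: score runs t becomes 6; next u becomes -26; next final value -104; score_new runs u becomes -26; next final value -104; both end at -104.
Every one of the 54 inputs gives matching results.
verdict: equivalent


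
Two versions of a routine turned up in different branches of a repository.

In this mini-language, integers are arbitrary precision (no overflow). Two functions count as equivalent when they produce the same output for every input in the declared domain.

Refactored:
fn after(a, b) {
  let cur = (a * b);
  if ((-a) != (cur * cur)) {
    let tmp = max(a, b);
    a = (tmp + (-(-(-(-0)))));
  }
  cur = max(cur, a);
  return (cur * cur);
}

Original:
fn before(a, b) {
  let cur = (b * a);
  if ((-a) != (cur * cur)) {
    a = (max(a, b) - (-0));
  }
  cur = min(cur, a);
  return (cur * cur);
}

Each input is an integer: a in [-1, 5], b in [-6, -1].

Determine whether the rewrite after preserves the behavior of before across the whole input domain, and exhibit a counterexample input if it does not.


These are not equivalent — on a=-1, b=-6 the outputs split (1 vs 36).
before: cur := 6 | ((-a) != (cur * cur)): true | a := -1 | cur := -1 | result 1
after: cur := 6 | ((-a) != (cur * cur)): true | tmp := -1 | a := -1 | cur := 6 | result 36
verdict: not equivalent; witness: a=-1, b=-6


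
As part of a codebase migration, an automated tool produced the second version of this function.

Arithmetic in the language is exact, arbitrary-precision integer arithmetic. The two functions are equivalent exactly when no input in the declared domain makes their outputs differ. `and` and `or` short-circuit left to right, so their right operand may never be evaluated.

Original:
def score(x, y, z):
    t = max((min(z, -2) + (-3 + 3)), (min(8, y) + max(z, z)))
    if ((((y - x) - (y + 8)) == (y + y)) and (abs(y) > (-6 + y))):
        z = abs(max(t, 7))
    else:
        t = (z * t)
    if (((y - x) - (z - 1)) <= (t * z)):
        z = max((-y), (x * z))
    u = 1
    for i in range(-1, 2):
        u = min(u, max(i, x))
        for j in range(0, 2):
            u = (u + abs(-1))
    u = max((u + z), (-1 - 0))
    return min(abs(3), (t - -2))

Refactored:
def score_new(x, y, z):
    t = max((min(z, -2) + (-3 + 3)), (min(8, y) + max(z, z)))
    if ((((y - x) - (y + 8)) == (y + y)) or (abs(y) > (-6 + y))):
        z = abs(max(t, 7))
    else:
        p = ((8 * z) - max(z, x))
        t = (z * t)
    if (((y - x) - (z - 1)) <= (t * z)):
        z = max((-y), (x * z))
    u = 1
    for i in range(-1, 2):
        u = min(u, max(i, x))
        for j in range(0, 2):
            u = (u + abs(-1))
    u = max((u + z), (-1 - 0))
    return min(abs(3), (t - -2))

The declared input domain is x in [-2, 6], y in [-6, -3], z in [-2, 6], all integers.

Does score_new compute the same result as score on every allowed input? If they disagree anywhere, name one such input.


Consider the input x=-2, y=-6, z=-2.
score: t becomes -2; next ((((y - x) - (y + 8)) == (y + y)) and (abs(y) > (-6 + y))) evaluates to false; next t becomes 4; next (((y - x) - (z - 1)) <= (t * z)) evaluates to false; next u becomes 1; next at i=-1:; next u becomes -1; next at j=0:; next u becomes 0; next at j=1:; next u becomes 1; next at i=0:; next u becomes 0; next at j=0:; next u becomes 1; next at j=1:; next u becomes 2; next at i=1:; next u becomes 1; next at j=0:; next u becomes 2; next at j=1:; next u becomes 3; next u becomes 1; next final value 3
score_new: t becomes -2; next ((((y - x) - (y + 8)) == (y + y)) or (abs(y) > (-6 + y))) evaluates to true; next z becomes 7; next (((y - x) - (z - 1)) <= (t * z)) evaluates to false; next u becomes 1; next at i=-1:; next u becomes -1; next at j=0:; next u becomes 0; next at j=1:; next u becomes 1; next at i=0:; next u becomes 0; next at j=0:; next u becomes 1; next at j=1:; next u becomes 2; next at i=1:; next u becomes 1; next at j=0:; next u becomes 2; next at j=1:; next u becomes 3; next u becomes 10; next final value 0
3 != 0, so the rewrite changes behavior.
verdict: not equivalent; witness: x=-2, y=-6, z=-2


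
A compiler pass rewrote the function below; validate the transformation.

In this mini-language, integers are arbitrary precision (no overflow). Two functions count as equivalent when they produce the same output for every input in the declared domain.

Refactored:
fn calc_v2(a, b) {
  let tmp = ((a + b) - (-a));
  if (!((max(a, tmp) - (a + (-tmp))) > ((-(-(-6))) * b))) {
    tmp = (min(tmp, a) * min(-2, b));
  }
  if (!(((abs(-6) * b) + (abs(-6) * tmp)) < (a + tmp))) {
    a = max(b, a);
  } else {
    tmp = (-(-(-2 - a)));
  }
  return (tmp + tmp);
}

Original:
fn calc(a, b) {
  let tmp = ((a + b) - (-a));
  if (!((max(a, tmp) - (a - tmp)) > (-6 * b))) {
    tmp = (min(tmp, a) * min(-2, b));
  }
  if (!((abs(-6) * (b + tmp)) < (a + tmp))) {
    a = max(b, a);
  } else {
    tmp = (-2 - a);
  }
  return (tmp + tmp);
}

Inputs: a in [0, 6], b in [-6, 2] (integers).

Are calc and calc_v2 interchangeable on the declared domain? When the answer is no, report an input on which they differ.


This is a faithful refactor — min/max/abs usage differs; also arithmetic usage differs; also constant usage differs, but the computed results match everywhere.
One worked example (a=5, b=2) — calc: tmp becomes 12; next (!((max(a, tmp) - (a - tmp)) > (-6 * b))) evaluates to false; next (!((abs(-6) * (b + tmp)) < (a + tmp))) evaluates to true; next a becomes 5; next final value 24; calc_v2: tmp becomes 12; next (!((max(a, tmp) - (a + (-tmp))) > ((-(-(-6))) * b))) evaluates to false; next (!(((abs(-6) * b) + (abs(-6) * tmp)) < (a + tmp))) evaluates to true; next a becomes 5; next final value 24; agreement on 24.
Checked all 63 inputs in the declared domain: the outputs agree on every one.
verdict: equivalent


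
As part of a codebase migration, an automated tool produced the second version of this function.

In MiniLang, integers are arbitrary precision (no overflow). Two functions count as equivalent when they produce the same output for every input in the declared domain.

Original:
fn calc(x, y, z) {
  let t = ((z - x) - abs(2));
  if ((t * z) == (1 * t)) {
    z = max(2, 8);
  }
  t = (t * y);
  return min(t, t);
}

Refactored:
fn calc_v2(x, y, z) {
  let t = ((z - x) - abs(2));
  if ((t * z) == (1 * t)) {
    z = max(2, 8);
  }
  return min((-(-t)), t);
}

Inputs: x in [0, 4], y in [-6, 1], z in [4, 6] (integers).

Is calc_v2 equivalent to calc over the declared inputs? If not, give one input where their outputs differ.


Consider the input x=0, y=-6, z=4.
calc: t = 2; ((t * z) == (1 * t)) -> false; t = -12; return -12
calc_v2: t = 2; ((t * z) == (1 * t)) -> false; return 2
-12 vs 2 — the two versions disagree here.
verdict: not equivalent; witness: x=0, y=-6, z=4


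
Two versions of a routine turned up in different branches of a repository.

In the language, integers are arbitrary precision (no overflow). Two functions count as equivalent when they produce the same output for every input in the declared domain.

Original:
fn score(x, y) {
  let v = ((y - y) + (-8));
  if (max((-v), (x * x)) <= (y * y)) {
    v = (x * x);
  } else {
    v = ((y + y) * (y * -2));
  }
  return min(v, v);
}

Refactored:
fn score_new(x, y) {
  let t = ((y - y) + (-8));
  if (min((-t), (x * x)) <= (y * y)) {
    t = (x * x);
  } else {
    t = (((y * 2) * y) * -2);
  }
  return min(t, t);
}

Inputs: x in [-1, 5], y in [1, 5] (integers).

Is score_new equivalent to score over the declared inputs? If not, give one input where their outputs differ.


At x=-1, y=1: score gives -4, score_new gives 1.
verdict: not equivalent; witness: x=-1, y=1


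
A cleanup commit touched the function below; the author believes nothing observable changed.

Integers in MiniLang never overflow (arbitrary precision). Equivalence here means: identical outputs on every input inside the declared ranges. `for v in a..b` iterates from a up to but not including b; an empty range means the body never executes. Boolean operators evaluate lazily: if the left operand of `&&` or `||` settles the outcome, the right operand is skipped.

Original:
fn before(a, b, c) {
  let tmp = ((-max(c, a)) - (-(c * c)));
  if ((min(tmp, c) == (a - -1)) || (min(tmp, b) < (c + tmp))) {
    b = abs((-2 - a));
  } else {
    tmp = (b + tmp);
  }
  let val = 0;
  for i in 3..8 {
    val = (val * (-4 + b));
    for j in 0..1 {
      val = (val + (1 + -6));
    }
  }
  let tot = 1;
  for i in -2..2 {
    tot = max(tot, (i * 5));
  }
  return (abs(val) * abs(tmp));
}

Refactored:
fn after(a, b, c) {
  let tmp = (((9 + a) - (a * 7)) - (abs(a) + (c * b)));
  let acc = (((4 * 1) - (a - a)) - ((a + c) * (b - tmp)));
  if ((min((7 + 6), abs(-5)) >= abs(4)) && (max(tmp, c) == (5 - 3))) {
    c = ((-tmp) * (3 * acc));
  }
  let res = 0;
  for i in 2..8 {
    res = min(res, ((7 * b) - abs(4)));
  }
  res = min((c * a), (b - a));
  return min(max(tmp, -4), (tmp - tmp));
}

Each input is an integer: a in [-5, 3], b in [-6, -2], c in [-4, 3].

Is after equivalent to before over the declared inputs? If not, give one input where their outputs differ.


Evaluate both at a=-5, b=-6, c=-4.
before: tmp = 20; ((min(tmp, c) == (a - -1)) || (min(tmp, b) < (c + tmp))) -> true; b = 3; val = 0; [i=3]; val = 0; [j=0]; val = -5; [i=4]; val = 5; [j=0]; val = 0; [i=5]; val = 0; [j=0]; val = -5; [i=6]; val = 5; [j=0]; val = 0; [i=7]; val = 0; [j=0]; val = -5; tot = 1; [i=-2]; tot = 1; [i=-1]; tot = 1; [i=0]; tot = 1; [i=1]; tot = 5; return 100
after: tmp = 10; acc = -140; ((min((7 + 6), abs(-5)) >= abs(4)) && (max(tmp, c) == (5 - 3))) -> false; res = 0; [i=2]; res = -46; [i=3]; res = -46; [i=4]; res = -46; [i=5]; res = -46; [i=6]; res = -46; [i=7]; res = -46; res = -1; return 0
100 against 0: the behavior changed.
verdict: not equivalent; witness: a=-5, b=-6, c=-4


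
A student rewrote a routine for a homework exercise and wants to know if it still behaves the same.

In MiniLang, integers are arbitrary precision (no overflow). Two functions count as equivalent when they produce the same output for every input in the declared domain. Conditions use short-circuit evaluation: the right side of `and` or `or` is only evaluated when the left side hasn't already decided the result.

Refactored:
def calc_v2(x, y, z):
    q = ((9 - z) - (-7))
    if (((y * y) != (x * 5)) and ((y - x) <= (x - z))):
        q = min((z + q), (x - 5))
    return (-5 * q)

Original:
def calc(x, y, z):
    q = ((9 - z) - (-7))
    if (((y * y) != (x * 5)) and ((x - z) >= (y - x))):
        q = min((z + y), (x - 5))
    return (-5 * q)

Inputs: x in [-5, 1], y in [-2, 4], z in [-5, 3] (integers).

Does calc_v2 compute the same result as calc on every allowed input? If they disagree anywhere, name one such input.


Consider the input x=-1, y=-2, z=-5.
calc: q=21, then (((y * y) != (x * 5)) and ((x - z) >= (y - x))) is true, then q=-7, then returns 35
calc_v2: q=21, then (((y * y) != (x * 5)) and ((y - x) <= (x - z))) is true, then q=-6, then returns 30
35 and 30 differ, so these are not the same function on this domain.
verdict: not equivalent; witness: x=-1, y=-2, z=-5


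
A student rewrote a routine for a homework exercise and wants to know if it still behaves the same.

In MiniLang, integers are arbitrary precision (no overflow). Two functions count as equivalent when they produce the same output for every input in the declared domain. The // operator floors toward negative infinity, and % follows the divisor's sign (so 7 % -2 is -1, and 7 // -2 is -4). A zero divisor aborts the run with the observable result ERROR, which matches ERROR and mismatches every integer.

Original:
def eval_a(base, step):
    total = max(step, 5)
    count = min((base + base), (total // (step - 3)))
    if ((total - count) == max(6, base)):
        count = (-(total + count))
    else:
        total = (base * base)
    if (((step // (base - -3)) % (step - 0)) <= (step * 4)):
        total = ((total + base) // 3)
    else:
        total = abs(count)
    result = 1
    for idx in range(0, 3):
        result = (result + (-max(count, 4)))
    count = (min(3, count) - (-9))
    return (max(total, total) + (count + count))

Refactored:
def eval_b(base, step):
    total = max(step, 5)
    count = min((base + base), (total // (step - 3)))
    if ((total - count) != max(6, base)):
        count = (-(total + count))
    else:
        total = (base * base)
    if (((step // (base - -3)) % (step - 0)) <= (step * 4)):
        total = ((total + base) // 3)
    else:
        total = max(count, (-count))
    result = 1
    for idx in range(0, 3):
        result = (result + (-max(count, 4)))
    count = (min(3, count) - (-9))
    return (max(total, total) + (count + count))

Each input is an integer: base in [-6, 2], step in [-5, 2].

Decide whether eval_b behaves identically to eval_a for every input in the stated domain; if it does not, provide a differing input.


Not equivalent: base=-6, step=-5 separates them (6 vs 31).
eval_a: total=5, then count=-12, then ((total - count) == max(6, base)) is false, then total=36, then (((step // (base - -3)) % (step - 0)) <= (step * 4)) is false, then total=12, then result=1, then (idx=0), then result=-3, then (idx=1), then result=-7, then (idx=2), then result=-11, then count=-3, then returns 6
eval_b: total=5, then count=-12, then ((total - count) != max(6, base)) is true, then count=7, then (((step // (base - -3)) % (step - 0)) <= (step * 4)) is false, then total=7, then result=1, then (idx=0), then result=-6, then (idx=1), then result=-13, then (idx=2), then result=-20, then count=12, then returns 31
verdict: not equivalent; witness: base=-6, step=-5


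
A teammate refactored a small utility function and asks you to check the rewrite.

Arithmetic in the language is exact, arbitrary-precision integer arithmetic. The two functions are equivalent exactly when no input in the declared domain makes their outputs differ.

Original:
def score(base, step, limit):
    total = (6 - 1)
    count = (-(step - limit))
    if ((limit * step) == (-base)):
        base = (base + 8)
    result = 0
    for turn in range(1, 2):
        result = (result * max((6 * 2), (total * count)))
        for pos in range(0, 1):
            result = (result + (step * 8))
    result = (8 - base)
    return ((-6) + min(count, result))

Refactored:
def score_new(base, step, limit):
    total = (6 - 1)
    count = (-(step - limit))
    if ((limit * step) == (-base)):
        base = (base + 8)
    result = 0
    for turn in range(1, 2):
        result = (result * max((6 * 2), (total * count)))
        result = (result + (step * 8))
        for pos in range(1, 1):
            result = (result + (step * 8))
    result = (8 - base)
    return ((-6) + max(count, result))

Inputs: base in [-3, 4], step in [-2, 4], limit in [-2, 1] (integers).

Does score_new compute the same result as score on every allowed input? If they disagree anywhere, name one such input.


Run the pair on base=-3, step=-2, limit=-2.
score: total=5, then count=0, then ((limit * step) == (-base)) is false, then result=0, then (turn=1), then result=0, then (pos=0), then result=-16, then result=11, then returns -6
score_new: total=5, then count=0, then ((limit * step) == (-base)) is false, then result=0, then (turn=1), then result=0, then result=-16, then the loop over pos runs zero times, then result=11, then returns 5
-6 vs 5 — the two versions disagree here.
verdict: not equivalent; witness: base=-3, step=-2, limit=-2


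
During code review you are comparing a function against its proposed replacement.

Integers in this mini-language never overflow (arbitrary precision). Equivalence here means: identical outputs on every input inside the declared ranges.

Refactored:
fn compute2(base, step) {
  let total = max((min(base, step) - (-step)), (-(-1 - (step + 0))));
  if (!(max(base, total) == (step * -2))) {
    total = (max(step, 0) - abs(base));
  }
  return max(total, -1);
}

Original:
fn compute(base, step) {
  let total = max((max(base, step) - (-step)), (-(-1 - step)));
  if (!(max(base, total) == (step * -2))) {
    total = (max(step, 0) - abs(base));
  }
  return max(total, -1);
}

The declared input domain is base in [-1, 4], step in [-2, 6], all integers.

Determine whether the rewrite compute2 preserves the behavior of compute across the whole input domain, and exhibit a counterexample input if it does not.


On input base=2, step=-1, compute returns 1 while compute2 returns 0.
verdict: not equivalent; witness: base=2, step=-1


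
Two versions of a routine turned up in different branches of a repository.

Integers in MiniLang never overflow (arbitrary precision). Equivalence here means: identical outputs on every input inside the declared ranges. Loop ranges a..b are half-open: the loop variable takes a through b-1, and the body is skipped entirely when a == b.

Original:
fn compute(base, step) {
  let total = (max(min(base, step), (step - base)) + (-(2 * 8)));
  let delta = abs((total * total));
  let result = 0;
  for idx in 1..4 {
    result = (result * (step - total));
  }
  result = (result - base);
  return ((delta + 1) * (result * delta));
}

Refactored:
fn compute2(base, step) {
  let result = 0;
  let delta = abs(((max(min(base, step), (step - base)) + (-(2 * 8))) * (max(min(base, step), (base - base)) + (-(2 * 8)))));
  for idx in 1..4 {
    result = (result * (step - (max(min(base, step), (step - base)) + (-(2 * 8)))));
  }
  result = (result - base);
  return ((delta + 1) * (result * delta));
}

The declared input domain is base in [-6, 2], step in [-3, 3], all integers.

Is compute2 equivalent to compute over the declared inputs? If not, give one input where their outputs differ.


Consider the input base=-6, step=-3.
compute: total becomes -13; next delta becomes 169; next result becomes 0; next at idx=1:; next result becomes 0; next at idx=2:; next result becomes 0; next at idx=3:; next result becomes 0; next result becomes 6; next final value 172380
compute2: result becomes 0; next delta becomes 208; next at idx=1:; next result becomes 0; next at idx=2:; next result becomes 0; next at idx=3:; next result becomes 0; next result becomes 6; next final value 260832
172380 against 260832: the behavior changed.
verdict: not equivalent; witness: base=-6, step=-3


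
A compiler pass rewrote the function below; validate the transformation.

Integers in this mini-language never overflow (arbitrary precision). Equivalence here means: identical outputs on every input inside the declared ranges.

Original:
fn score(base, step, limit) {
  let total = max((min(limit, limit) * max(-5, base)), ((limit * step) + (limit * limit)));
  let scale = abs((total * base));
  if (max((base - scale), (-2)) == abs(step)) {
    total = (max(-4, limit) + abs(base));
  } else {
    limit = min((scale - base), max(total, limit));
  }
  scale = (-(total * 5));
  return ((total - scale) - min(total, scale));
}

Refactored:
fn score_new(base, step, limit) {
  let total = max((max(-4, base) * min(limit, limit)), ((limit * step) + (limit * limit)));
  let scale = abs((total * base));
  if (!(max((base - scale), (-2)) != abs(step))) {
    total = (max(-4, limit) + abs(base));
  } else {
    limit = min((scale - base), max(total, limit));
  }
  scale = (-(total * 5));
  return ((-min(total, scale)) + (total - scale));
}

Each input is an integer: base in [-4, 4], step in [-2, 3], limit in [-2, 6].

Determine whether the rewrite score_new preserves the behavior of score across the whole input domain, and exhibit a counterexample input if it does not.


Equivalent. The one real change (`-5` became `-4`) has no effect anywhere in the declared ranges.
Sweeping the whole domain (486 inputs) finds no disagreement.
Spot check at base=1, step=3, limit=5 — score: total becomes 40; next scale becomes 40; next (max((base - scale), (-2)) == abs(step)) evaluates to false; next limit becomes 39; next scale becomes -200; next final value 440. score_new: total becomes 40; next scale becomes 40; next (!(max((base - scale), (-2)) != abs(step))) evaluates to false; next limit becomes 39; next scale becomes -200; next final value 440. Both give 440.
verdict: equivalent


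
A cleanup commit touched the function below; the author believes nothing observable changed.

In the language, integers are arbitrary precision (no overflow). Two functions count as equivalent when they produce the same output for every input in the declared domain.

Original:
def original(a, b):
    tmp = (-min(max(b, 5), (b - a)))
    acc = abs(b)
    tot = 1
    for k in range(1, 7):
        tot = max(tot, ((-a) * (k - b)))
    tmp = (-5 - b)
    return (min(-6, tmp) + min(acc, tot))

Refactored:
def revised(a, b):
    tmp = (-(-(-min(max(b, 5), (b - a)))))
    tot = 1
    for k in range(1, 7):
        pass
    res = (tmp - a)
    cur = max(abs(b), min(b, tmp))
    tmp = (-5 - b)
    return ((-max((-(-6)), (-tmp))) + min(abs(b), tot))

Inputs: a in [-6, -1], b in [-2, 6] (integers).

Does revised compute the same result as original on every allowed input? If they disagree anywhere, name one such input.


These are not equivalent — on a=-6, b=-2 the outputs split (-4 vs -5).
original: tmp = -4; acc = 2; tot = 1; [k=1]; tot = 18; [k=2]; tot = 24; [k=3]; tot = 30; [k=4]; tot = 36; [k=5]; tot = 42; [k=6]; tot = 48; tmp = -3; return -4
revised: tmp = -4; tot = 1; [k=1]; [k=2]; [k=3]; [k=4]; [k=5]; [k=6]; res = 2; cur = 2; tmp = -3; return -5
verdict: not equivalent; witness: a=-6, b=-2


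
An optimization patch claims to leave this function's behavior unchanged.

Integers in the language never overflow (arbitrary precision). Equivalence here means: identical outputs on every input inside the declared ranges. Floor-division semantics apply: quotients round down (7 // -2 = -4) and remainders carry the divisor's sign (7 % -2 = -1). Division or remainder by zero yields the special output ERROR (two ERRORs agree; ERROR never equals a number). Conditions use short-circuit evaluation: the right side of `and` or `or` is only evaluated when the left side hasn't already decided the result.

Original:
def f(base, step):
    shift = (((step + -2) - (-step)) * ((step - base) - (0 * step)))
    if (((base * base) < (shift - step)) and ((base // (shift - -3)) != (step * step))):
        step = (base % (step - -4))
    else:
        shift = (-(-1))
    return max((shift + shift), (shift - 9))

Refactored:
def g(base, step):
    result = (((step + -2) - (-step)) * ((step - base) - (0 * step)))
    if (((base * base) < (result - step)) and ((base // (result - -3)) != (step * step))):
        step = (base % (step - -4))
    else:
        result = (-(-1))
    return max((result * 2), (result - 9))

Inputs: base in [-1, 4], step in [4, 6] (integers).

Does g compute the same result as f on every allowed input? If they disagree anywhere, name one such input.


Although constant usage differs; arithmetic usage differs; local variable names differ, 18/18 inputs agree.
verdict: equivalent


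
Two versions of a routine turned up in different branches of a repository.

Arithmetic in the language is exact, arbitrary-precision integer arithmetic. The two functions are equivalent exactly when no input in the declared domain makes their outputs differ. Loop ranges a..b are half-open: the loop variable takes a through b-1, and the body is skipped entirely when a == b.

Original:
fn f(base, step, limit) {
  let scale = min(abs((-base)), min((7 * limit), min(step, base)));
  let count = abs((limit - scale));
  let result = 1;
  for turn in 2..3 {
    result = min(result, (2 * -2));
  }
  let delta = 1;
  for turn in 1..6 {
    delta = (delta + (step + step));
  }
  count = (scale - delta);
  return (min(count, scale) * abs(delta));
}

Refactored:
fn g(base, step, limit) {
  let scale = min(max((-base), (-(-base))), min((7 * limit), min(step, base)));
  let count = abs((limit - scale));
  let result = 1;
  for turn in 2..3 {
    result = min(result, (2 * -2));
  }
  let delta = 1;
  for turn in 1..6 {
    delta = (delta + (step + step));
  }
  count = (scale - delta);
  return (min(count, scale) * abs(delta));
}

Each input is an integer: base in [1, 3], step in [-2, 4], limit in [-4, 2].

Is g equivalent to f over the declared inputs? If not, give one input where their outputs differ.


Equivalent — the differences include min/max/abs usage differs, yet no declared input distinguishes the two.
As a probe, take base=1, step=-2, limit=-2: f runs scale = -14; count = 12; result = 1; [turn=2]; result = -4; delta = 1; [turn=1]; delta = -3; [turn=2]; delta = -7; [turn=3]; delta = -11; [turn=4]; delta = -15; [turn=5]; delta = -19; count = 5; return -266; g runs scale = -14; count = 12; result = 1; [turn=2]; result = -4; delta = 1; [turn=1]; delta = -3; [turn=2]; delta = -7; [turn=3]; delta = -11; [turn=4]; delta = -15; [turn=5]; delta = -19; count = 5; return -266; both end at -266.
Sweeping the whole domain (147 inputs) finds no disagreement.
verdict: equivalent


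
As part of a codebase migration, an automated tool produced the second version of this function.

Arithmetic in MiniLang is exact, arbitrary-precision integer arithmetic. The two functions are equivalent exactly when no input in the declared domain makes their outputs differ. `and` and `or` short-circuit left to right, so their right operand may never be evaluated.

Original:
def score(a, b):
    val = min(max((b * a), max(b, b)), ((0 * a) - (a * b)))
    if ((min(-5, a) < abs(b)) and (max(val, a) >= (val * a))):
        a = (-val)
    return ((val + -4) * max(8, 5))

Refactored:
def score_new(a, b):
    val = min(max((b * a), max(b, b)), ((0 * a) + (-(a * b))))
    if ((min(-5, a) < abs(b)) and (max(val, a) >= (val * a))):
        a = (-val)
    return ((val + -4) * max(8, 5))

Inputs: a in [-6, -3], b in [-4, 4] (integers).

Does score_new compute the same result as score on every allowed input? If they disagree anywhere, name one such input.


Side by side, the visible changes include: arithmetic usage differs.
Spot check at a=-5, b=2 — score: val = 2; ((min(-5, a) < abs(b)) and (max(val, a) >= (val * a))) -> true; a = -2; return -16. score_new: val = 2; ((min(-5, a) < abs(b)) and (max(val, a) >= (val * a))) -> true; a = -2; return -16. Both give -16.
Across all 36 domain points the two functions coincide.
verdict: equivalent


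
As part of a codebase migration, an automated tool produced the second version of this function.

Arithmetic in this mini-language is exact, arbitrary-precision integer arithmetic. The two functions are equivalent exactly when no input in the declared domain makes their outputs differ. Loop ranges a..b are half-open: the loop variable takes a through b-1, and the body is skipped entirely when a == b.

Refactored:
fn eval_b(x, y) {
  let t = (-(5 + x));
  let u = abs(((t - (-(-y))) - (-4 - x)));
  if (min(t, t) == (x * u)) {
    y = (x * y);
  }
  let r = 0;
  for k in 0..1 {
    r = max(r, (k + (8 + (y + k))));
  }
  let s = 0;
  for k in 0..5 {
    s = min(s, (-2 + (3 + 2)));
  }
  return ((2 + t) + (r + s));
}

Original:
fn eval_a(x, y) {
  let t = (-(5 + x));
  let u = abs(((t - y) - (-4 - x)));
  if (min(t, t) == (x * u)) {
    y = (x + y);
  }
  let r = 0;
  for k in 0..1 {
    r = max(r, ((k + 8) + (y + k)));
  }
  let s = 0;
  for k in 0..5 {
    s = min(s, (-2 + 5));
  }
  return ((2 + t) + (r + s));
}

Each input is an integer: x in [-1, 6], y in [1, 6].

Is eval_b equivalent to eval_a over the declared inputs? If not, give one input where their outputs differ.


There is a counterexample at x=-1, y=3: 8 on one side, 3 on the other.
eval_a: t = -4; u = 4; (min(t, t) == (x * u)) -> true; y = 2; r = 0; [k=0]; r = 10; s = 0; [k=0]; s = 0; [k=1]; s = 0; [k=2]; s = 0; [k=3]; s = 0; [k=4]; s = 0; return 8
eval_b: t = -4; u = 4; (min(t, t) == (x * u)) -> true; y = -3; r = 0; [k=0]; r = 5; s = 0; [k=0]; s = 0; [k=1]; s = 0; [k=2]; s = 0; [k=3]; s = 0; [k=4]; s = 0; return 3
verdict: not equivalent; witness: x=-1, y=3


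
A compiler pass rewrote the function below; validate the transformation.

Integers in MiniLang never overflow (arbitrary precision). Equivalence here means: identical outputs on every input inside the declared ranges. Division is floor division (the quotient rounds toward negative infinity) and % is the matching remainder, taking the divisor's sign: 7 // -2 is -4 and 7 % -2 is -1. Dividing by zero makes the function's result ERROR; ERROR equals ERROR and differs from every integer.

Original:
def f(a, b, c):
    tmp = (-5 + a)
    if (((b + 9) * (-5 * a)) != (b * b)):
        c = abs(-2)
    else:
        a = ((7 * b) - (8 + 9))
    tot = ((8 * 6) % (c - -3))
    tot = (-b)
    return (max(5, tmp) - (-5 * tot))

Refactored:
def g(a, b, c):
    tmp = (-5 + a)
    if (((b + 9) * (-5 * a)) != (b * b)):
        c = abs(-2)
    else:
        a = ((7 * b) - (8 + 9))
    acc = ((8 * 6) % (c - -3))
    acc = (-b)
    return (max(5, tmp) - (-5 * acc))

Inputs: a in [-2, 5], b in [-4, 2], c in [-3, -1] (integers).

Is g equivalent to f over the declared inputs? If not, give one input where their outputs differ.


Comparing the listings, the differences include: local variable names differ.
One worked example (a=5, b=-3, c=-3) — f: tmp becomes 0; next (((b + 9) * (-5 * a)) != (b * b)) evaluates to true; next c becomes 2; next tot becomes 3; next tot becomes 3; next final value 20; g: tmp becomes 0; next (((b + 9) * (-5 * a)) != (b * b)) evaluates to true; next c becomes 2; next acc becomes 3; next acc becomes 3; next final value 20; agreement on 20.
Across all 168 domain points the two functions coincide.
verdict: equivalent


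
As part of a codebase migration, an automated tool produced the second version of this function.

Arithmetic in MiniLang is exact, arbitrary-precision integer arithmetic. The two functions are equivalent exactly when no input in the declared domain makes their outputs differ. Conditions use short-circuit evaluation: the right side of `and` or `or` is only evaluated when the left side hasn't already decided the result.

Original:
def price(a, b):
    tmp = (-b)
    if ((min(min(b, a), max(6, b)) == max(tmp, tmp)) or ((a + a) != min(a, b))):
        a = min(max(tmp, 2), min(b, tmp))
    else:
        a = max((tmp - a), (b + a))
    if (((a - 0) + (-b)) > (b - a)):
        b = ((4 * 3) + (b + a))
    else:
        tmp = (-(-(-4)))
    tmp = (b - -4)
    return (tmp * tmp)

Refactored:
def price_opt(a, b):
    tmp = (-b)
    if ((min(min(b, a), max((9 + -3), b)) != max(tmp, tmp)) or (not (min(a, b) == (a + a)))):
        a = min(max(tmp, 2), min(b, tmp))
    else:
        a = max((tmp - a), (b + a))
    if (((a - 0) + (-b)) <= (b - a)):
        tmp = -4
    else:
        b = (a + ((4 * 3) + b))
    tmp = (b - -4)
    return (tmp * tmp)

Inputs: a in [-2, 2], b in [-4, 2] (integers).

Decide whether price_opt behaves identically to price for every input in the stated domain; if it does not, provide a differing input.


Not equivalent: a=-2, b=-4 separates them (324 vs 0).
price: tmp := 4 | ((min(min(b, a), max(6, b)) == max(tmp, tmp)) or ((a + a) != min(a, b))): false | a := 6 | (((a - 0) + (-b)) > (b - a)): true | b := 14 | tmp := 18 | result 324
price_opt: tmp := 4 | ((min(min(b, a), max((9 + -3), b)) != max(tmp, tmp)) or (not (min(a, b) == (a + a)))): true | a := -4 | (((a - 0) + (-b)) <= (b - a)): true | tmp := -4 | tmp := 0 | result 0
verdict: not equivalent; witness: a=-2, b=-4
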